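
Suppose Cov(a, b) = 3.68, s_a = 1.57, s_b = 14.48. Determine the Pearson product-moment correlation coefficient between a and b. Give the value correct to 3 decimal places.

0.162

r = Cov(a,b) / (s_a · s_b) = 3.68 / (1.57 × 14.48)
  = 3.68 / 22.7336 ≈ 0.162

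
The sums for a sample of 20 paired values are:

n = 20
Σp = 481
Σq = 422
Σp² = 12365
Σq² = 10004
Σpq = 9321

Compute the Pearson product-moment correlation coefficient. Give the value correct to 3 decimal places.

r = (nΣpq − ΣpΣq) / √[(nΣp² − (Σp)²)(nΣq² − (Σq)²)]
Numerator: 20×9321 − 481×422 = -16562
Denominator: √[(247300 − 231361)(200080 − 178084)] = √[15939 × 21996] = 18724.1620
r = -16562 / 18724.1620 ≈ -0.885

-0.885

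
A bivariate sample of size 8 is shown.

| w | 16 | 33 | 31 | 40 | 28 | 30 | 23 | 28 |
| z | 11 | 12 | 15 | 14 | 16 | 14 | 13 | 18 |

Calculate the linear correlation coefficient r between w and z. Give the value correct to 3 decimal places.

n = 8, Σw = 229, Σz = 113, Σw² = 6903, Σz² = 1631, Σwz = 3268
nΣwz − ΣwΣz = 26144 − 25877 = 267
nΣw² − (Σw)² = 55224 − 52441 = 2783; nΣz² − (Σz)² = 13048 − 12769 = 279
r = 267 / √(2783 × 279) = 267 / 881.1680 ≈ 0.303

0.303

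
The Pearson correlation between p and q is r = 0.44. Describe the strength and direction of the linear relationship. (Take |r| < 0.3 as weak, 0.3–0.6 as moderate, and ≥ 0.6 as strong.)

moderate positive

r = 0.44 > 0 so the relationship is positive.
|r| = 0.44, which falls in the moderate range.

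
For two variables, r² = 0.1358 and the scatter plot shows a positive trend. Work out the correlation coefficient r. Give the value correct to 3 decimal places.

|r| = √0.1358 = 0.369
The association is positive, so r = 0.369.

0.369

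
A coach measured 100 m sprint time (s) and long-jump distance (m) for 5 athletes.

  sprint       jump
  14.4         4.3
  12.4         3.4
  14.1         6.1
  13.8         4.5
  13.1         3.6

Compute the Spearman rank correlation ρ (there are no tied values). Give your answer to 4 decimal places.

0.7000

Rank sprint: 5, 1, 4, 3, 2
Rank jump: 3, 1, 5, 4, 2
d = rank(sprint) − rank(jump): 2, 0, -1, -1, 0; Σd² = 6
ρ = 1 − 6Σd² / [n(n²−1)] = 1 − 6×6 / (5×24) = 1 − 36/120 ≈ 0.7000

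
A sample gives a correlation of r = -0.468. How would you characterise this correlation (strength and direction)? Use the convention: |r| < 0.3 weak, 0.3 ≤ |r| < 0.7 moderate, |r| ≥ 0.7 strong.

moderate negative

r = -0.468 < 0 so the relationship is negative.
|r| = 0.468, which falls in the moderate range.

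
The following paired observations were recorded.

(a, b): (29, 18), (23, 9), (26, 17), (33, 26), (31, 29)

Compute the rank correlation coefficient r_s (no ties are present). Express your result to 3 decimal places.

0.900

Rank a: 3, 1, 2, 5, 4
Rank b: 3, 1, 2, 4, 5
d = rank(a) − rank(b): 0, 0, 0, 1, -1; Σd² = 2
ρ = 1 − 6Σd² / [n(n²−1)] = 1 − 6×2 / (5×24) = 1 − 12/120 ≈ 0.900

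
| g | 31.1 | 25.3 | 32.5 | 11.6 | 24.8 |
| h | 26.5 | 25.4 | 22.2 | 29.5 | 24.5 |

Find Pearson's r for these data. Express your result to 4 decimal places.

-0.8127

n = 5, Σg = 125.3, Σh = 128.1, Σg² = 3413.15, Σh² = 3310.75, Σgh = 3138.07
nΣgh − ΣgΣh = 15690.35 − 16050.93 = -360.58
nΣg² − (Σg)² = 17065.75 − 15700.09 = 1365.66; nΣh² − (Σh)² = 16553.75 − 16409.61 = 144.14
r = -360.58 / √(1365.66 × 144.14) = -360.58 / 443.6736 ≈ -0.8127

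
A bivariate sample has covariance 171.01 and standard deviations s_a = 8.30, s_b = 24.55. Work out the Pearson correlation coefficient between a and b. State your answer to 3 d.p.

r = Cov(a,b) / (s_a · s_b) = 171.01 / (8.30 × 24.55)
  = 171.01 / 203.7650 ≈ 0.839

0.839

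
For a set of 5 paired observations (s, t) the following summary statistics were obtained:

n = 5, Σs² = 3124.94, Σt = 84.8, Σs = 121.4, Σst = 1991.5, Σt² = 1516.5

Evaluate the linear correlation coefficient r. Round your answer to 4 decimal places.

-0.5724

r = (nΣst − ΣsΣt) / √[(nΣs² − (Σs)²)(nΣt² − (Σt)²)]
Numerator: 5×1991.5 − 121.4×84.8 = -337.22
Denominator: √[(15624.7 − 14737.96)(7582.5 − 7191.04)] = √[886.74 × 391.46] = 589.1717
r = -337.22 / 589.1717 ≈ -0.5724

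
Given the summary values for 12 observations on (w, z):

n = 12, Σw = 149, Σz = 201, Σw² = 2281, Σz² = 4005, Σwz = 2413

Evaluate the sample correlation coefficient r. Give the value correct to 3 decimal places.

-0.158

r = (nΣwz − ΣwΣz) / √[(nΣw² − (Σw)²)(nΣz² − (Σz)²)]
Numerator: 12×2413 − 149×201 = -993
Denominator: √[(27372 − 22201)(48060 − 40401)] = √[5171 × 7659] = 6293.2256
r = -993 / 6293.2256 ≈ -0.158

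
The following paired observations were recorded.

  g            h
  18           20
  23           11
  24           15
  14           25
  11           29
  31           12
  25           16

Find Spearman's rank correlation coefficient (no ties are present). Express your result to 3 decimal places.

-0.750

Rank g: 3, 4, 5, 2, 1, 7, 6
Rank h: 5, 1, 3, 6, 7, 2, 4
d = rank(g) − rank(h): -2, 3, 2, -4, -6, 5, 2; Σd² = 98
ρ = 1 − 6Σd² / [n(n²−1)] = 1 − 6×98 / (7×48) = 1 − 588/336 ≈ -0.750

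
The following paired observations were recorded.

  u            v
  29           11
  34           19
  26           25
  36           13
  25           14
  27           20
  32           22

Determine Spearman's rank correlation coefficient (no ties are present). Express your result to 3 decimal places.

Rank u: 4, 6, 2, 7, 1, 3, 5
Rank v: 1, 4, 7, 2, 3, 5, 6
d = rank(u) − rank(v): 3, 2, -5, 5, -2, -2, -1; Σd² = 72
ρ = 1 − 6Σd² / [n(n²−1)] = 1 − 6×72 / (7×48) = 1 − 432/336 ≈ -0.286

-0.286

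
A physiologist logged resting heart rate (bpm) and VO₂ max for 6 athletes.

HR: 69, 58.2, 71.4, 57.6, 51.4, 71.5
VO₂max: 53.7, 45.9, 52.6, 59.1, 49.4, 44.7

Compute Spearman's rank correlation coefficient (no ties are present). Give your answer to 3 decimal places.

Rank HR: 4, 3, 5, 2, 1, 6
Rank VO₂max: 5, 2, 4, 6, 3, 1
d = rank(HR) − rank(VO₂max): -1, 1, 1, -4, -2, 5; Σd² = 48
ρ = 1 − 6Σd² / [n(n²−1)] = 1 − 6×48 / (6×35) = 1 − 288/210 ≈ -0.371

-0.371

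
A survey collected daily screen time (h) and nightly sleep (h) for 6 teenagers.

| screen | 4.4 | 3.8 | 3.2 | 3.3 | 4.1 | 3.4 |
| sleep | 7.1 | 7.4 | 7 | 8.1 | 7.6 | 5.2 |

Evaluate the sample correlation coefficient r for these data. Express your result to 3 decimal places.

n = 6, Σx = 22.2, Σy = 42.4, Σx² = 83.3, Σy² = 304.58, Σxy = 157.33
nΣxy − ΣxΣy = 943.98 − 941.28 = 2.7
nΣx² − (Σx)² = 499.8 − 492.84 = 6.96; nΣy² − (Σy)² = 1827.48 − 1797.76 = 29.72
r = 2.7 / √(6.96 × 29.72) = 2.7 / 14.3823 ≈ 0.188

0.188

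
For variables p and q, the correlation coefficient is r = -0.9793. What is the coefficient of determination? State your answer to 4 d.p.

r² = (-0.9793)² = 0.9590

0.9590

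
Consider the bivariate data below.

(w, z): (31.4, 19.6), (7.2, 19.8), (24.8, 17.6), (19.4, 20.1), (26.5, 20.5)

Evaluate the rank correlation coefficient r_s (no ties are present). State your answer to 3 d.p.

Rank w: 5, 1, 3, 2, 4
Rank z: 2, 3, 1, 4, 5
d = rank(w) − rank(z): 3, -2, 2, -2, -1; Σd² = 22
ρ = 1 − 6Σd² / [n(n²−1)] = 1 − 6×22 / (5×24) = 1 − 132/120 ≈ -0.100

-0.100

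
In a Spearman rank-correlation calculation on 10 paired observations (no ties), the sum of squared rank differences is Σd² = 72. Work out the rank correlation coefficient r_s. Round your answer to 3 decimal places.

ρ = 1 − 6Σd² / [n(n²−1)] = 1 − 6×72 / (10×99)
  = 1 − 432/990 = 1 − 0.4364 ≈ 0.564

0.564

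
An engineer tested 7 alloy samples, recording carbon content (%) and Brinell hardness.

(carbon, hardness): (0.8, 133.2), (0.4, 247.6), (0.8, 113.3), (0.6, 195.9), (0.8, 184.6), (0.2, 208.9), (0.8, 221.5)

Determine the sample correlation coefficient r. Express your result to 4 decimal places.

-0.5709

n = 7, Σx = 4.4, Σy = 1305, Σx² = 3.12, Σy² = 257040.32, Σxy = 780.44
nΣxy − ΣxΣy = 5463.08 − 5742 = -278.92
nΣx² − (Σx)² = 21.84 − 19.36 = 2.48; nΣy² − (Σy)² = 1799282.24 − 1703025 = 96257.24
r = -278.92 / √(2.48 × 96257.24) = -278.92 / 488.5877 ≈ -0.5709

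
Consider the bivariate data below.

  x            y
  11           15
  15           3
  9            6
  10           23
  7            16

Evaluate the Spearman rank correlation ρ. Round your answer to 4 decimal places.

Rank x: 4, 5, 2, 3, 1
Rank y: 3, 1, 2, 5, 4
d = rank(x) − rank(y): 1, 4, 0, -2, -3; Σd² = 30
ρ = 1 − 6Σd² / [n(n²−1)] = 1 − 6×30 / (5×24) = 1 − 180/120 ≈ -0.5000

-0.5000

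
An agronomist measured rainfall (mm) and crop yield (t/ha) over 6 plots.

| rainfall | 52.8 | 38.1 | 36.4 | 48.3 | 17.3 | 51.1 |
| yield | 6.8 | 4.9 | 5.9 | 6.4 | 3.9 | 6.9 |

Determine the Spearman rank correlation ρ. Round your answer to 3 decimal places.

0.886

Rank rainfall: 6, 3, 2, 4, 1, 5
Rank yield: 5, 2, 3, 4, 1, 6
d = rank(rainfall) − rank(yield): 1, 1, -1, 0, 0, -1; Σd² = 4
ρ = 1 − 6Σd² / [n(n²−1)] = 1 − 6×4 / (6×35) = 1 − 24/210 ≈ 0.886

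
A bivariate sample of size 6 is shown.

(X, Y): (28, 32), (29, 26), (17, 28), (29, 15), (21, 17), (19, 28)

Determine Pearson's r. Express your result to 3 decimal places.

-0.161

n = 6, ΣX = 143, ΣY = 146, ΣX² = 3557, ΣY² = 3782, ΣXY = 3450
nΣXY − ΣXΣY = 20700 − 20878 = -178
nΣX² − (ΣX)² = 21342 − 20449 = 893; nΣY² − (ΣY)² = 22692 − 21316 = 1376
r = -178 / √(893 × 1376) = -178 / 1108.4981 ≈ -0.161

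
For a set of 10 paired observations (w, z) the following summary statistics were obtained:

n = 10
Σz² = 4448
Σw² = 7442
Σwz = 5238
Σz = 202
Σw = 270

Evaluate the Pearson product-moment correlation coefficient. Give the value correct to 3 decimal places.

r = (nΣwz − ΣwΣz) / √[(nΣw² − (Σw)²)(nΣz² − (Σz)²)]
Numerator: 10×5238 − 270×202 = -2160
Denominator: √[(74420 − 72900)(44480 − 40804)] = √[1520 × 3676] = 2363.7936
r = -2160 / 2363.7936 ≈ -0.914

-0.914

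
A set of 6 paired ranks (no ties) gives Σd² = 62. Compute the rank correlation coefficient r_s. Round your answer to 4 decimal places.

-0.7714

ρ = 1 − 6Σd² / [n(n²−1)] = 1 − 6×62 / (6×35)
  = 1 − 372/210 = 1 − 1.77143 ≈ -0.7714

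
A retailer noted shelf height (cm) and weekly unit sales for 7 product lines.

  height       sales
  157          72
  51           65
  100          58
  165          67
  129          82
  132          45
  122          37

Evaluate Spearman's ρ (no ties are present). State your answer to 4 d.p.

0.3571

Rank height: 6, 1, 2, 7, 4, 5, 3
Rank sales: 6, 4, 3, 5, 7, 2, 1
d = rank(height) − rank(sales): 0, -3, -1, 2, -3, 3, 2; Σd² = 36
ρ = 1 − 6Σd² / [n(n²−1)] = 1 − 6×36 / (7×48) = 1 − 216/336 ≈ 0.3571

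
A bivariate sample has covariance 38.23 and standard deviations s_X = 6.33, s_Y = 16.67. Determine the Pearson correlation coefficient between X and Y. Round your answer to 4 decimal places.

0.3623

r = Cov(X,Y) / (s_X · s_Y) = 38.23 / (6.33 × 16.67)
  = 38.23 / 105.5211 ≈ 0.3623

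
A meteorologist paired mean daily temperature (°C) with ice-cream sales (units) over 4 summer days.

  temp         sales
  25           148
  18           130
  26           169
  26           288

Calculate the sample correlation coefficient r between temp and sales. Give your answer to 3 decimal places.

n = 4, Σx = 95, Σy = 735, Σx² = 2301, Σy² = 150309, Σxy = 17922
nΣxy − ΣxΣy = 71688 − 69825 = 1863
nΣx² − (Σx)² = 9204 − 9025 = 179; nΣy² − (Σy)² = 601236 − 540225 = 61011
r = 1863 / √(179 × 61011) = 1863 / 3304.6889 ≈ 0.564

0.564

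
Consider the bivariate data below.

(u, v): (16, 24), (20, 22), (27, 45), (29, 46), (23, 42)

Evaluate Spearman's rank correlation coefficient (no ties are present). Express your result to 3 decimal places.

Rank u: 1, 2, 4, 5, 3
Rank v: 2, 1, 4, 5, 3
d = rank(u) − rank(v): -1, 1, 0, 0, 0; Σd² = 2
ρ = 1 − 6Σd² / [n(n²−1)] = 1 − 6×2 / (5×24) = 1 − 12/120 ≈ 0.900

0.900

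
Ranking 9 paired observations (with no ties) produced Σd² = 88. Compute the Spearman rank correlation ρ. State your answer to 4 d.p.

0.2667

ρ = 1 − 6Σd² / [n(n²−1)] = 1 − 6×88 / (9×80)
  = 1 − 528/720 = 1 − 0.73333 ≈ 0.2667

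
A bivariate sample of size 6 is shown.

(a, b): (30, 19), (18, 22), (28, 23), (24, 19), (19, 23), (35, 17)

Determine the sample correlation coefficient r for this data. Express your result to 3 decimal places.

-0.713

n = 6, Σa = 154, Σb = 123, Σa² = 4170, Σb² = 2553, Σab = 3098
nΣab − ΣaΣb = 18588 − 18942 = -354
nΣa² − (Σa)² = 25020 − 23716 = 1304; nΣb² − (Σb)² = 15318 − 15129 = 189
r = -354 / √(1304 × 189) = -354 / 496.4434 ≈ -0.713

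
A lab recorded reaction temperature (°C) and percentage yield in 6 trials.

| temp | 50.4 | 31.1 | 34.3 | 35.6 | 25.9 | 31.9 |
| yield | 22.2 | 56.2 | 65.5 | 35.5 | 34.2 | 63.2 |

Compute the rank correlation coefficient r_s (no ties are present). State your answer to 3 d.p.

-0.200

Rank temp: 6, 2, 4, 5, 1, 3
Rank yield: 1, 4, 6, 3, 2, 5
d = rank(temp) − rank(yield): 5, -2, -2, 2, -1, -2; Σd² = 42
ρ = 1 − 6Σd² / [n(n²−1)] = 1 − 6×42 / (6×35) = 1 − 252/210 ≈ -0.200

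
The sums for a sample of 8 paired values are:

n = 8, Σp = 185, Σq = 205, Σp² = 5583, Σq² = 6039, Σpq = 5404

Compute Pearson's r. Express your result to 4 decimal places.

0.6551

r = (nΣpq − ΣpΣq) / √[(nΣp² − (Σp)²)(nΣq² − (Σq)²)]
Numerator: 8×5404 − 185×205 = 5307
Denominator: √[(44664 − 34225)(48312 − 42025)] = √[10439 × 6287] = 8101.2340
r = 5307 / 8101.2340 ≈ 0.6551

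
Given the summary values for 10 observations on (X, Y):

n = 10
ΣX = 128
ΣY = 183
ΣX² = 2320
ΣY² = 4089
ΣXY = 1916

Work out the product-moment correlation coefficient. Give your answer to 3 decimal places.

r = (nΣXY − ΣXΣY) / √[(nΣX² − (ΣX)²)(nΣY² − (ΣY)²)]
Numerator: 10×1916 − 128×183 = -4264
Denominator: √[(23200 − 16384)(40890 − 33489)] = √[6816 × 7401] = 7102.4796
r = -4264 / 7102.4796 ≈ -0.600

-0.600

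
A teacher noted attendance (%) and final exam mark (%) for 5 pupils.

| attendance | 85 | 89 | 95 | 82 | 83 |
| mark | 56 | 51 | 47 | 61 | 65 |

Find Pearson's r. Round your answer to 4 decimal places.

n = 5, Σx = 434, Σy = 280, Σx² = 37784, Σy² = 15892, Σxy = 24161
nΣxy − ΣxΣy = 120805 − 121520 = -715
nΣx² − (Σx)² = 188920 − 188356 = 564; nΣy² − (Σy)² = 79460 − 78400 = 1060
r = -715 / √(564 × 1060) = -715 / 773.2011 ≈ -0.9247

-0.9247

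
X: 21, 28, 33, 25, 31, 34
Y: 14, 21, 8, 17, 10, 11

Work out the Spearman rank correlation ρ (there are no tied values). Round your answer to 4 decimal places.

Rank X: 1, 3, 5, 2, 4, 6
Rank Y: 4, 6, 1, 5, 2, 3
d = rank(X) − rank(Y): -3, -3, 4, -3, 2, 3; Σd² = 56
ρ = 1 − 6Σd² / [n(n²−1)] = 1 − 6×56 / (6×35) = 1 − 336/210 ≈ -0.6000

-0.6000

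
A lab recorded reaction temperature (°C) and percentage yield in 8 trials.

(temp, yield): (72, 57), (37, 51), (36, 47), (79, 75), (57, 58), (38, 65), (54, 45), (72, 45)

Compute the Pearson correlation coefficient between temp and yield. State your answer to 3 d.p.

n = 8, Σx = 445, Σy = 443, Σx² = 26883, Σy² = 25323, Σxy = 25054
nΣxy − ΣxΣy = 200432 − 197135 = 3297
nΣx² − (Σx)² = 215064 − 198025 = 17039; nΣy² − (Σy)² = 202584 − 196249 = 6335
r = 3297 / √(17039 × 6335) = 3297 / 10389.5171 ≈ 0.317

0.317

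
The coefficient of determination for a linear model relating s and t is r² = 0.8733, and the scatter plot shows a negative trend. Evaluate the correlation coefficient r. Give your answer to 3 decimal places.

|r| = √0.8733 = 0.935
The association is negative, so r = −0.935.

-0.935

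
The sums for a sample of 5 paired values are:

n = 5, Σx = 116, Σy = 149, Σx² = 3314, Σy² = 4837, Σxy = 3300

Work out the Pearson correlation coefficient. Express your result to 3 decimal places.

r = (nΣxy − ΣxΣy) / √[(nΣx² − (Σx)²)(nΣy² − (Σy)²)]
Numerator: 5×3300 − 116×149 = -784
Denominator: √[(16570 − 13456)(24185 − 22201)] = √[3114 × 1984] = 2485.5937
r = -784 / 2485.5937 ≈ -0.315

-0.315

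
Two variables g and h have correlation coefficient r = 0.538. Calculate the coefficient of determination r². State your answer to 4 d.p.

0.2894

r² = (0.538)² = 0.2894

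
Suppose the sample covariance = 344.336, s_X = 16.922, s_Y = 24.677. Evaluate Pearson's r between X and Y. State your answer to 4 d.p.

0.8246

r = Cov(X,Y) / (s_X · s_Y) = 344.336 / (16.922 × 24.677)
  = 344.336 / 417.5842 ≈ 0.8246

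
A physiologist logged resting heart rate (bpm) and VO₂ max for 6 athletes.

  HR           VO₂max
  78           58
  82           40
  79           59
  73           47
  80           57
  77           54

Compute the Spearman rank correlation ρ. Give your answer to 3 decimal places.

Rank HR: 3, 6, 4, 1, 5, 2
Rank VO₂max: 5, 1, 6, 2, 4, 3
d = rank(HR) − rank(VO₂max): -2, 5, -2, -1, 1, -1; Σd² = 36
ρ = 1 − 6Σd² / [n(n²−1)] = 1 − 6×36 / (6×35) = 1 − 216/210 ≈ -0.029

-0.029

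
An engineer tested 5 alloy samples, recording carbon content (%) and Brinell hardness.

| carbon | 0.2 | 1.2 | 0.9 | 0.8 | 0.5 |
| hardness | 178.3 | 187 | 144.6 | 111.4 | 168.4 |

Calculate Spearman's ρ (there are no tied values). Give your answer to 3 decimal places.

Rank carbon: 1, 5, 4, 3, 2
Rank hardness: 4, 5, 2, 1, 3
d = rank(carbon) − rank(hardness): -3, 0, 2, 2, -1; Σd² = 18
ρ = 1 − 6Σd² / [n(n²−1)] = 1 − 6×18 / (5×24) = 1 − 108/120 ≈ 0.100

0.100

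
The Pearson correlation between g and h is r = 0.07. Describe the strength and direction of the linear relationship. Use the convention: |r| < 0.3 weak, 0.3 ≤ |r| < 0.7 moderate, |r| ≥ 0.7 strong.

r = 0.07 > 0 so the relationship is positive.
|r| = 0.07, which falls in the weak range.

weak positive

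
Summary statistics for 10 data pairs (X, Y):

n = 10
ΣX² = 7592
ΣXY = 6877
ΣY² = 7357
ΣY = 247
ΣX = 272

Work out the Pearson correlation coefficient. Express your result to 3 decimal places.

0.322

r = (nΣXY − ΣXΣY) / √[(nΣX² − (ΣX)²)(nΣY² − (ΣY)²)]
Numerator: 10×6877 − 272×247 = 1586
Denominator: √[(75920 − 73984)(73570 − 61009)] = √[1936 × 12561] = 4931.3382
r = 1586 / 4931.3382 ≈ 0.322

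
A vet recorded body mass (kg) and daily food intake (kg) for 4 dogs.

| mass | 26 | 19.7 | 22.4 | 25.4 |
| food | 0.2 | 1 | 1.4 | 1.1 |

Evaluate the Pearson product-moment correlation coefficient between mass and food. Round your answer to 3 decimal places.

-0.511

n = 4, Σx = 93.5, Σy = 3.7, Σx² = 2211.01, Σy² = 4.21, Σxy = 84.2
nΣxy − ΣxΣy = 336.8 − 345.95 = -9.15
nΣx² − (Σx)² = 8844.04 − 8742.25 = 101.79; nΣy² − (Σy)² = 16.84 − 13.69 = 3.15
r = -9.15 / √(101.79 × 3.15) = -9.15 / 17.9064 ≈ -0.511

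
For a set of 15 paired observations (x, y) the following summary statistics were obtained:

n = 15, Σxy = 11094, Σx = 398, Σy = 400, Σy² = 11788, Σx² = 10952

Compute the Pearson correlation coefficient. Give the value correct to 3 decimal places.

0.725

r = (nΣxy − ΣxΣy) / √[(nΣx² − (Σx)²)(nΣy² − (Σy)²)]
Numerator: 15×11094 − 398×400 = 7210
Denominator: √[(164280 − 158404)(176820 − 160000)] = √[5876 × 16820] = 9941.5452
r = 7210 / 9941.5452 ≈ 0.725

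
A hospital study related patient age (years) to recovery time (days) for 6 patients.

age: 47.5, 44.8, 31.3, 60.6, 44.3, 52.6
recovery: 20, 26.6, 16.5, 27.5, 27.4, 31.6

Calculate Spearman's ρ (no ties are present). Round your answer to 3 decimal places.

Rank age: 4, 3, 1, 6, 2, 5
Rank recovery: 2, 3, 1, 5, 4, 6
d = rank(age) − rank(recovery): 2, 0, 0, 1, -2, -1; Σd² = 10
ρ = 1 − 6Σd² / [n(n²−1)] = 1 − 6×10 / (6×35) = 1 − 60/210 ≈ 0.714

0.714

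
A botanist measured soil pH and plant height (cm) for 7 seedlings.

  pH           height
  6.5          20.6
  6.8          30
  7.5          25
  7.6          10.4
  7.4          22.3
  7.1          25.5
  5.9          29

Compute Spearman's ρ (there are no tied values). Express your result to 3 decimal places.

Rank pH: 2, 3, 6, 7, 5, 4, 1
Rank height: 2, 7, 4, 1, 3, 5, 6
d = rank(pH) − rank(height): 0, -4, 2, 6, 2, -1, -5; Σd² = 86
ρ = 1 − 6Σd² / [n(n²−1)] = 1 − 6×86 / (7×48) = 1 − 516/336 ≈ -0.536

-0.536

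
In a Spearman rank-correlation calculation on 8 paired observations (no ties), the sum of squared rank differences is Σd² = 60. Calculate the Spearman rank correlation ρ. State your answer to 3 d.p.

ρ = 1 − 6Σd² / [n(n²−1)] = 1 − 6×60 / (8×63)
  = 1 − 360/504 = 1 − 0.7143 ≈ 0.286

0.286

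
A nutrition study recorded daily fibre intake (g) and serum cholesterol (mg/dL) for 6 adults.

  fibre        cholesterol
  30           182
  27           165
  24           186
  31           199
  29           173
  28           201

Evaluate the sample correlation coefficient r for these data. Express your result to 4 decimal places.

n = 6, Σx = 169, Σy = 1106, Σx² = 4791, Σy² = 204876, Σxy = 31193
nΣxy − ΣxΣy = 187158 − 186914 = 244
nΣx² − (Σx)² = 28746 − 28561 = 185; nΣy² − (Σy)² = 1229256 − 1223236 = 6020
r = 244 / √(185 × 6020) = 244 / 1055.3199 ≈ 0.2312

0.2312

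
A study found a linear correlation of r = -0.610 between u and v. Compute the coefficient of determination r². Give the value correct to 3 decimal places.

0.372

r² = (-0.610)² = 0.372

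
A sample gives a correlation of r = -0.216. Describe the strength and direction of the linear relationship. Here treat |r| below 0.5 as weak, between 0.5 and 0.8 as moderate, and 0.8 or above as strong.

weak negative

r = -0.216 < 0 so the relationship is negative.
|r| = 0.216, which falls in the weak range.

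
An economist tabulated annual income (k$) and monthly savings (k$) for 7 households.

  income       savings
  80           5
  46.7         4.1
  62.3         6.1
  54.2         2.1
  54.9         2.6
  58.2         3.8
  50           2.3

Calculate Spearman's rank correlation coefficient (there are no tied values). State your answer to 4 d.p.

Rank income: 7, 1, 6, 3, 4, 5, 2
Rank savings: 6, 5, 7, 1, 3, 4, 2
d = rank(income) − rank(savings): 1, -4, -1, 2, 1, 1, 0; Σd² = 24
ρ = 1 − 6Σd² / [n(n²−1)] = 1 − 6×24 / (7×48) = 1 − 144/336 ≈ 0.5714

0.5714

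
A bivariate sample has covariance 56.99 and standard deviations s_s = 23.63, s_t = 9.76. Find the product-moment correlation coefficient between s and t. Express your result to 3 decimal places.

r = Cov(s,t) / (s_s · s_t) = 56.99 / (23.63 × 9.76)
  = 56.99 / 230.6288 ≈ 0.247

0.247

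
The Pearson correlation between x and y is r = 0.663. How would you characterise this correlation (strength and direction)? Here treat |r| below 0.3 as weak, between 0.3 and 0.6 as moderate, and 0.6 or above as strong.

strong positive

r = 0.663 > 0 so the relationship is positive.
|r| = 0.663, which falls in the strong range.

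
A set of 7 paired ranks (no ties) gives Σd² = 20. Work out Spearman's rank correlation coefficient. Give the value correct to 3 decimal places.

ρ = 1 − 6Σd² / [n(n²−1)] = 1 − 6×20 / (7×48)
  = 1 − 120/336 = 1 − 0.3571 ≈ 0.643

0.643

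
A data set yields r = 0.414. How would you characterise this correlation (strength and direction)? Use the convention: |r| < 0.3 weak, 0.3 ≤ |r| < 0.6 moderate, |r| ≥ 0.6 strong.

r = 0.414 > 0 so the relationship is positive.
|r| = 0.414, which falls in the moderate range.

moderate positive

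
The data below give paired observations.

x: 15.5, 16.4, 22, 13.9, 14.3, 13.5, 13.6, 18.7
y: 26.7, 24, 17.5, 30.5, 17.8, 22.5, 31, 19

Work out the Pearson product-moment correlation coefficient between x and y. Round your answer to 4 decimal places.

n = 8, Σx = 127.9, Σy = 189, Σx² = 2107.81, Σy² = 4670.48, Σxy = 2951.59
nΣxy − ΣxΣy = 23612.72 − 24173.1 = -560.38
nΣx² − (Σx)² = 16862.48 − 16358.41 = 504.07; nΣy² − (Σy)² = 37363.84 − 35721 = 1642.84
r = -560.38 / √(504.07 × 1642.84) = -560.38 / 910.0035 ≈ -0.6158

-0.6158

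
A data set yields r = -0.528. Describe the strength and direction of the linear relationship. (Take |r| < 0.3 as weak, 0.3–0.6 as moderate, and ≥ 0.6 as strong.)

r = -0.528 < 0 so the relationship is negative.
|r| = 0.528, which falls in the moderate range.

moderate negative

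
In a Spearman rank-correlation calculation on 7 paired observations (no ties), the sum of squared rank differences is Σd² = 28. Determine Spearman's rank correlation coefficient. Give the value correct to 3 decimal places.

0.500

ρ = 1 − 6Σd² / [n(n²−1)] = 1 − 6×28 / (7×48)
  = 1 − 168/336 = 1 − 0.5000 ≈ 0.500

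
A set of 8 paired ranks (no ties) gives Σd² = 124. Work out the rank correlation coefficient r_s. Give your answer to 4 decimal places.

-0.4762

ρ = 1 − 6Σd² / [n(n²−1)] = 1 − 6×124 / (8×63)
  = 1 − 744/504 = 1 − 1.47619 ≈ -0.4762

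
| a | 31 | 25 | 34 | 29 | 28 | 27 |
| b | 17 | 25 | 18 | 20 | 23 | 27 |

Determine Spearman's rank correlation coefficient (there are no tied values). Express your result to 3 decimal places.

Rank a: 5, 1, 6, 4, 3, 2
Rank b: 1, 5, 2, 3, 4, 6
d = rank(a) − rank(b): 4, -4, 4, 1, -1, -4; Σd² = 66
ρ = 1 − 6Σd² / [n(n²−1)] = 1 − 6×66 / (6×35) = 1 − 396/210 ≈ -0.886

-0.886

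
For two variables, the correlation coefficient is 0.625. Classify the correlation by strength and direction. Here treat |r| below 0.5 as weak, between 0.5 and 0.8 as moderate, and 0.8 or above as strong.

r = 0.625 > 0 so the relationship is positive.
|r| = 0.625, which falls in the moderate range.

moderate positive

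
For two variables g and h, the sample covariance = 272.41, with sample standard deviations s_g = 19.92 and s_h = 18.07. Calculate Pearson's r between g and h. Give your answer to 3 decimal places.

0.757

r = Cov(g,h) / (s_g · s_h) = 272.41 / (19.92 × 18.07)
  = 272.41 / 359.9544 ≈ 0.757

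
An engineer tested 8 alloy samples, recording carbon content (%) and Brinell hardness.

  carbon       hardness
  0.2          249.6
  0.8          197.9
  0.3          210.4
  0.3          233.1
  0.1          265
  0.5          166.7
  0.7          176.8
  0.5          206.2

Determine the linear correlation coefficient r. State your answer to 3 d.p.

n = 8, Σx = 3.4, Σy = 1705.7, Σx² = 1.86, Σy² = 371858.91, Σxy = 678
nΣxy − ΣxΣy = 5424 − 5799.38 = -375.38
nΣx² − (Σx)² = 14.88 − 11.56 = 3.32; nΣy² − (Σy)² = 2974871.28 − 2909412.49 = 65458.79
r = -375.38 / √(3.32 × 65458.79) = -375.38 / 466.1793 ≈ -0.805

-0.805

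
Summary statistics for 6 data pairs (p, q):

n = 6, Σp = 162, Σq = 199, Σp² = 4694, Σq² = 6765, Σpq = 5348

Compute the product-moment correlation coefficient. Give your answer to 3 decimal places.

r = (nΣpq − ΣpΣq) / √[(nΣp² − (Σp)²)(nΣq² − (Σq)²)]
Numerator: 6×5348 − 162×199 = -150
Denominator: √[(28164 − 26244)(40590 − 39601)] = √[1920 × 989] = 1377.9985
r = -150 / 1377.9985 ≈ -0.109

-0.109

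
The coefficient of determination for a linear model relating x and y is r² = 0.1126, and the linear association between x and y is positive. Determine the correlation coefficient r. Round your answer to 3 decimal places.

0.336

|r| = √0.1126 = 0.336
The association is positive, so r = 0.336.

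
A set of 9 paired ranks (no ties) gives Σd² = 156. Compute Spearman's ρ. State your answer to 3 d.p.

ρ = 1 − 6Σd² / [n(n²−1)] = 1 − 6×156 / (9×80)
  = 1 − 936/720 = 1 − 1.3000 ≈ -0.300

-0.300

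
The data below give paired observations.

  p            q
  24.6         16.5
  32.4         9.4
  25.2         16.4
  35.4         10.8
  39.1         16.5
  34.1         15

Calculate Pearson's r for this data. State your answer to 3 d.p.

n = 6, Σp = 190.8, Σq = 84.6, Σp² = 6234.74, Σq² = 1243.46, Σpq = 2662.71
nΣpq − ΣpΣq = 15976.26 − 16141.68 = -165.42
nΣp² − (Σp)² = 37408.44 − 36404.64 = 1003.8; nΣq² − (Σq)² = 7460.76 − 7157.16 = 303.6
r = -165.42 / √(1003.8 × 303.6) = -165.42 / 552.0450 ≈ -0.300

-0.300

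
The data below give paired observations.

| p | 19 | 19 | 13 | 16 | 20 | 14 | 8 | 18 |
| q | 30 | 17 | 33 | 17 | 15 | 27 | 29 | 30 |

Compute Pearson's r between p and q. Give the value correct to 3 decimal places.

-0.487

n = 8, Σp = 127, Σq = 198, Σp² = 2131, Σq² = 5262, Σpq = 3044
nΣpq − ΣpΣq = 24352 − 25146 = -794
nΣp² − (Σp)² = 17048 − 16129 = 919; nΣq² − (Σq)² = 42096 − 39204 = 2892
r = -794 / √(919 × 2892) = -794 / 1630.2601 ≈ -0.487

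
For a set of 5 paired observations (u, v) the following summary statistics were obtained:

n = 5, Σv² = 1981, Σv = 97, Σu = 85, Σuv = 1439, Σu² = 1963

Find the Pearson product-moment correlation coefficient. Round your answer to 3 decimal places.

-0.926

r = (nΣuv − ΣuΣv) / √[(nΣu² − (Σu)²)(nΣv² − (Σv)²)]
Numerator: 5×1439 − 85×97 = -1050
Denominator: √[(9815 − 7225)(9905 − 9409)] = √[2590 × 496] = 1133.4196
r = -1050 / 1133.4196 ≈ -0.926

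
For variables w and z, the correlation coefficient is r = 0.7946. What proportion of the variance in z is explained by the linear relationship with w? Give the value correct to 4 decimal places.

0.6314

r² = (0.7946)² = 0.6314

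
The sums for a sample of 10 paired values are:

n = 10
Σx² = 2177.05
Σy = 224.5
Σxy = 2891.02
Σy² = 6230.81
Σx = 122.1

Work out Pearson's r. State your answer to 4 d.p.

0.1658

r = (nΣxy − ΣxΣy) / √[(nΣx² − (Σx)²)(nΣy² − (Σy)²)]
Numerator: 10×2891.02 − 122.1×224.5 = 1498.75
Denominator: √[(21770.5 − 14908.41)(62308.1 − 50400.25)] = √[6862.09 × 11907.85] = 9039.5099
r = 1498.75 / 9039.5099 ≈ 0.1658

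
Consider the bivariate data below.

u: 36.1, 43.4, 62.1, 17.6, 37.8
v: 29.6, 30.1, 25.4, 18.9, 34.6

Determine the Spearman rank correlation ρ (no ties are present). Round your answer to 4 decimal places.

0.3000

Rank u: 2, 4, 5, 1, 3
Rank v: 3, 4, 2, 1, 5
d = rank(u) − rank(v): -1, 0, 3, 0, -2; Σd² = 14
ρ = 1 − 6Σd² / [n(n²−1)] = 1 − 6×14 / (5×24) = 1 − 84/120 ≈ 0.3000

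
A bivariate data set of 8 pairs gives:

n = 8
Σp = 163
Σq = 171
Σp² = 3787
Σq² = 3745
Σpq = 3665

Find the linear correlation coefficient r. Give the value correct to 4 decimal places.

r = (nΣpq − ΣpΣq) / √[(nΣp² − (Σp)²)(nΣq² − (Σq)²)]
Numerator: 8×3665 − 163×171 = 1447
Denominator: √[(30296 − 26569)(29960 − 29241)] = √[3727 × 719] = 1636.9829
r = 1447 / 1636.9829 ≈ 0.8839

0.8839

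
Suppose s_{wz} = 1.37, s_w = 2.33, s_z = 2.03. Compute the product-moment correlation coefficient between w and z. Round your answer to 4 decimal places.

0.2896

r = Cov(w,z) / (s_w · s_z) = 1.37 / (2.33 × 2.03)
  = 1.37 / 4.7299 ≈ 0.2896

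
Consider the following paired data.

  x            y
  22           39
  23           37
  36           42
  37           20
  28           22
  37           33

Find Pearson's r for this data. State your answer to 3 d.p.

-0.274

n = 6, Σx = 183, Σy = 193, Σx² = 5831, Σy² = 6627, Σxy = 5798
nΣxy − ΣxΣy = 34788 − 35319 = -531
nΣx² − (Σx)² = 34986 − 33489 = 1497; nΣy² − (Σy)² = 39762 − 37249 = 2513
r = -531 / √(1497 × 2513) = -531 / 1939.5775 ≈ -0.274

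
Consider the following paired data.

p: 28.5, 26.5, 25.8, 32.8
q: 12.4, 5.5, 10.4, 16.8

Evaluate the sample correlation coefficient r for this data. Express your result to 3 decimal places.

n = 4, Σp = 113.6, Σq = 45.1, Σp² = 3255.98, Σq² = 574.41, Σpq = 1318.51
nΣpq − ΣpΣq = 5274.04 − 5123.36 = 150.68
nΣp² − (Σp)² = 13023.92 − 12904.96 = 118.96; nΣq² − (Σq)² = 2297.64 − 2034.01 = 263.63
r = 150.68 / √(118.96 × 263.63) = 150.68 / 177.0916 ≈ 0.851

0.851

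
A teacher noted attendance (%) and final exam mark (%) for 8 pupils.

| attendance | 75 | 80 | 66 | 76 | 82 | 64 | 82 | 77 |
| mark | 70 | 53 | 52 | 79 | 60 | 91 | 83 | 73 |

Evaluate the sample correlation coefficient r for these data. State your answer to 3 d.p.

n = 8, Σx = 602, Σy = 561, Σx² = 45630, Σy² = 40753, Σxy = 42097
nΣxy − ΣxΣy = 336776 − 337722 = -946
nΣx² − (Σx)² = 365040 − 362404 = 2636; nΣy² − (Σy)² = 326024 − 314721 = 11303
r = -946 / √(2636 × 11303) = -946 / 5458.4529 ≈ -0.173

-0.173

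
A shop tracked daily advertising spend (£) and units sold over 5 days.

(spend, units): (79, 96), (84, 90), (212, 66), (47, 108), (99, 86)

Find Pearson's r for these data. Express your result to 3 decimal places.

n = 5, Σx = 521, Σy = 446, Σx² = 70251, Σy² = 40732, Σxy = 42726
nΣxy − ΣxΣy = 213630 − 232366 = -18736
nΣx² − (Σx)² = 351255 − 271441 = 79814; nΣy² − (Σy)² = 203660 − 198916 = 4744
r = -18736 / √(79814 × 4744) = -18736 / 19458.6129 ≈ -0.963

-0.963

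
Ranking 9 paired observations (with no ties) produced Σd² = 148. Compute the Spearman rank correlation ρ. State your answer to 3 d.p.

ρ = 1 − 6Σd² / [n(n²−1)] = 1 − 6×148 / (9×80)
  = 1 − 888/720 = 1 − 1.2333 ≈ -0.233

-0.233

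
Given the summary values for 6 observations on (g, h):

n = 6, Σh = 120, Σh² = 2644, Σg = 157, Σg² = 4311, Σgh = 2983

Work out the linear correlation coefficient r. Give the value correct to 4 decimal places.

r = (nΣgh − ΣgΣh) / √[(nΣg² − (Σg)²)(nΣh² − (Σh)²)]
Numerator: 6×2983 − 157×120 = -942
Denominator: √[(25866 − 24649)(15864 − 14400)] = √[1217 × 1464] = 1334.7989
r = -942 / 1334.7989 ≈ -0.7057

-0.7057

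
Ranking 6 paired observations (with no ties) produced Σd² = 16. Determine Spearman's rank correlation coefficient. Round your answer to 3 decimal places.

ρ = 1 − 6Σd² / [n(n²−1)] = 1 − 6×16 / (6×35)
  = 1 − 96/210 = 1 − 0.4571 ≈ 0.543

0.543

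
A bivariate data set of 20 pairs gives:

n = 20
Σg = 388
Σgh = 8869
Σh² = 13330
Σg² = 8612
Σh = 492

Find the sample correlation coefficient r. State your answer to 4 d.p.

-0.5858

r = (nΣgh − ΣgΣh) / √[(nΣg² − (Σg)²)(nΣh² − (Σh)²)]
Numerator: 20×8869 − 388×492 = -13516
Denominator: √[(172240 − 150544)(266600 − 242064)] = √[21696 × 24536] = 23072.3440
r = -13516 / 23072.3440 ≈ -0.5858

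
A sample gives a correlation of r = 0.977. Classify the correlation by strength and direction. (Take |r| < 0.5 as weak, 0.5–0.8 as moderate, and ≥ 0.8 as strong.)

strong positive

r = 0.977 > 0 so the relationship is positive.
|r| = 0.977, which falls in the strong range.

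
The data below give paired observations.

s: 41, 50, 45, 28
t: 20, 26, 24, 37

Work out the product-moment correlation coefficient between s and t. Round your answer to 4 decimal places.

-0.7348

n = 4, Σs = 164, Σt = 107, Σs² = 6990, Σt² = 3021, Σst = 4236
nΣst − ΣsΣt = 16944 − 17548 = -604
nΣs² − (Σs)² = 27960 − 26896 = 1064; nΣt² − (Σt)² = 12084 − 11449 = 635
r = -604 / √(1064 × 635) = -604 / 821.9732 ≈ -0.7348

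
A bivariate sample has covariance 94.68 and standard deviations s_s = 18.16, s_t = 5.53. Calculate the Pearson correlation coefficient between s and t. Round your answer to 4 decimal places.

0.9428

r = Cov(s,t) / (s_s · s_t) = 94.68 / (18.16 × 5.53)
  = 94.68 / 100.4248 ≈ 0.9428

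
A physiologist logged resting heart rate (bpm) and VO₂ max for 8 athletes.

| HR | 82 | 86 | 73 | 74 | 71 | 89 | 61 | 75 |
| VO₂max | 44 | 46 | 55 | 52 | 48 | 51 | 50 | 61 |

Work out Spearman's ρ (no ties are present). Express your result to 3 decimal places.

-0.167

Rank HR: 6, 7, 3, 4, 2, 8, 1, 5
Rank VO₂max: 1, 2, 7, 6, 3, 5, 4, 8
d = rank(HR) − rank(VO₂max): 5, 5, -4, -2, -1, 3, -3, -3; Σd² = 98
ρ = 1 − 6Σd² / [n(n²−1)] = 1 − 6×98 / (8×63) = 1 − 588/504 ≈ -0.167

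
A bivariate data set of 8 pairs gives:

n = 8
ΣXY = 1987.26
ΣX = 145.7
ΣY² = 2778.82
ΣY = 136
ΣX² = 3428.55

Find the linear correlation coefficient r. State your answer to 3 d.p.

-0.814

r = (nΣXY − ΣXΣY) / √[(nΣX² − (ΣX)²)(nΣY² − (ΣY)²)]
Numerator: 8×1987.26 − 145.7×136 = -3917.12
Denominator: √[(27428.4 − 21228.49)(22230.56 − 18496)] = √[6199.91 × 3734.56] = 4811.8537
r = -3917.12 / 4811.8537 ≈ -0.814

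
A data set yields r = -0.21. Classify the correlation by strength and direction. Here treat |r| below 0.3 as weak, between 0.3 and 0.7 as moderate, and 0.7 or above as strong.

r = -0.21 < 0 so the relationship is negative.
|r| = 0.21, which falls in the weak range.

weak negative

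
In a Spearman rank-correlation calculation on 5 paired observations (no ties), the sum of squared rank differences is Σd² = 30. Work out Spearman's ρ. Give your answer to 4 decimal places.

-0.5000

ρ = 1 − 6Σd² / [n(n²−1)] = 1 − 6×30 / (5×24)
  = 1 − 180/120 = 1 − 1.50000 ≈ -0.5000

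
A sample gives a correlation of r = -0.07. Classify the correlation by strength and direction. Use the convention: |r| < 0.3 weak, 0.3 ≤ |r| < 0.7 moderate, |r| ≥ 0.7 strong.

weak negative

r = -0.07 < 0 so the relationship is negative.
|r| = 0.07, which falls in the weak range.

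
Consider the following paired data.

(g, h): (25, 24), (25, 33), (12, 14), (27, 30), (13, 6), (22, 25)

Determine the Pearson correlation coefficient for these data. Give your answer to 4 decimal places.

n = 6, Σg = 124, Σh = 132, Σg² = 2776, Σh² = 3422, Σgh = 3031
nΣgh − ΣgΣh = 18186 − 16368 = 1818
nΣg² − (Σg)² = 16656 − 15376 = 1280; nΣh² − (Σh)² = 20532 − 17424 = 3108
r = 1818 / √(1280 × 3108) = 1818 / 1994.5526 ≈ 0.9115

0.9115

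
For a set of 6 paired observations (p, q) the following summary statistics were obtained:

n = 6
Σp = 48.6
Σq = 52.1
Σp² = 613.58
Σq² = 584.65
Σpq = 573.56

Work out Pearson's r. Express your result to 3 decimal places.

0.889

r = (nΣpq − ΣpΣq) / √[(nΣp² − (Σp)²)(nΣq² − (Σq)²)]
Numerator: 6×573.56 − 48.6×52.1 = 909.3
Denominator: √[(3681.48 − 2361.96)(3507.9 − 2714.41)] = √[1319.52 × 793.49] = 1023.2428
r = 909.3 / 1023.2428 ≈ 0.889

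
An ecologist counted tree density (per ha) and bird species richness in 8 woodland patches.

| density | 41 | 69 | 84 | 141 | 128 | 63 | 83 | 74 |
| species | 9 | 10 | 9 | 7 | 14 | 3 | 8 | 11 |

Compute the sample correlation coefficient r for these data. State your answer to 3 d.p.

n = 8, Σx = 683, Σy = 71, Σx² = 66097, Σy² = 701, Σxy = 6261
nΣxy − ΣxΣy = 50088 − 48493 = 1595
nΣx² − (Σx)² = 528776 − 466489 = 62287; nΣy² − (Σy)² = 5608 − 5041 = 567
r = 1595 / √(62287 × 567) = 1595 / 5942.7880 ≈ 0.268

0.268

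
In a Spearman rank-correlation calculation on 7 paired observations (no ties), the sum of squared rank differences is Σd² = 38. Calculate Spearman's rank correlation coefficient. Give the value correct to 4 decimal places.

0.3214

ρ = 1 − 6Σd² / [n(n²−1)] = 1 − 6×38 / (7×48)
  = 1 − 228/336 = 1 − 0.67857 ≈ 0.3214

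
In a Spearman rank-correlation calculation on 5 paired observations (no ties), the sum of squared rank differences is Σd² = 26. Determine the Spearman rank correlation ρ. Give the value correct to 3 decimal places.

-0.300

ρ = 1 − 6Σd² / [n(n²−1)] = 1 − 6×26 / (5×24)
  = 1 − 156/120 = 1 − 1.3000 ≈ -0.300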